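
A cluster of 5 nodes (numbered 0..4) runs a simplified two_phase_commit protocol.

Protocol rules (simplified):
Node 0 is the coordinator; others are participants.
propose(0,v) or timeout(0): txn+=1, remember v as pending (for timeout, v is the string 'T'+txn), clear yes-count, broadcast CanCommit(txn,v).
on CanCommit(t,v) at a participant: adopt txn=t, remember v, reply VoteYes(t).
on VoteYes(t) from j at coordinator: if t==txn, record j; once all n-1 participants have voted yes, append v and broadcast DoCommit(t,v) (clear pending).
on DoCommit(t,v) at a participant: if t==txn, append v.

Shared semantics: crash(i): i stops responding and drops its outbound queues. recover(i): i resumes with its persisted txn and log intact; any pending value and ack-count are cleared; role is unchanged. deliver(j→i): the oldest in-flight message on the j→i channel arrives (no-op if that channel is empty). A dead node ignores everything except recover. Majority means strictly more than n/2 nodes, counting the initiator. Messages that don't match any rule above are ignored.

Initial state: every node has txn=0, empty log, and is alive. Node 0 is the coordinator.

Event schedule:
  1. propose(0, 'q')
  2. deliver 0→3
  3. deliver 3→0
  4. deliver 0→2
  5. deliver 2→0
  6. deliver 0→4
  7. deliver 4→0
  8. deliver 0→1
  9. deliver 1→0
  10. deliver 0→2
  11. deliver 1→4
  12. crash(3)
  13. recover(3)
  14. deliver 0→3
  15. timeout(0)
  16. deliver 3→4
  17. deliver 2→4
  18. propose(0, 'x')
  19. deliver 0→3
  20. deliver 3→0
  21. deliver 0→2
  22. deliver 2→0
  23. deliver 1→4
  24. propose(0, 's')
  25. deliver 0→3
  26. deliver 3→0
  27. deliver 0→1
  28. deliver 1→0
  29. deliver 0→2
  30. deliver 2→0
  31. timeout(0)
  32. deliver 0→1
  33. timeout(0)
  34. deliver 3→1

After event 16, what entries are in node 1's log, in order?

1. propose(0,'q'):  <0:coor t1 ->
2. deliver 0→3:  <3:part t1 ->
3. deliver 3→0:  nop
4. deliver 0→2:  <2:part t1 ->
5. deliver 2→0:  nop
6. deliver 0→4:  <4:part t1 ->
7. deliver 4→0:  nop
8. deliver 0→1:  <1:part t1 ->
9. deliver 1→0:  <0:coor t1 q>
10. deliver 0→2:  <2:part t1 q>
11. deliver 1→4:  nop
12. crash(3):  <3:✗part t1 ->
13. recover(3):  <3:part t1 ->
14. deliver 0→3:  <3:part t1 q>
15. timeout(0):  <0:coor t2 q>
16. deliver 3→4:  nop

empty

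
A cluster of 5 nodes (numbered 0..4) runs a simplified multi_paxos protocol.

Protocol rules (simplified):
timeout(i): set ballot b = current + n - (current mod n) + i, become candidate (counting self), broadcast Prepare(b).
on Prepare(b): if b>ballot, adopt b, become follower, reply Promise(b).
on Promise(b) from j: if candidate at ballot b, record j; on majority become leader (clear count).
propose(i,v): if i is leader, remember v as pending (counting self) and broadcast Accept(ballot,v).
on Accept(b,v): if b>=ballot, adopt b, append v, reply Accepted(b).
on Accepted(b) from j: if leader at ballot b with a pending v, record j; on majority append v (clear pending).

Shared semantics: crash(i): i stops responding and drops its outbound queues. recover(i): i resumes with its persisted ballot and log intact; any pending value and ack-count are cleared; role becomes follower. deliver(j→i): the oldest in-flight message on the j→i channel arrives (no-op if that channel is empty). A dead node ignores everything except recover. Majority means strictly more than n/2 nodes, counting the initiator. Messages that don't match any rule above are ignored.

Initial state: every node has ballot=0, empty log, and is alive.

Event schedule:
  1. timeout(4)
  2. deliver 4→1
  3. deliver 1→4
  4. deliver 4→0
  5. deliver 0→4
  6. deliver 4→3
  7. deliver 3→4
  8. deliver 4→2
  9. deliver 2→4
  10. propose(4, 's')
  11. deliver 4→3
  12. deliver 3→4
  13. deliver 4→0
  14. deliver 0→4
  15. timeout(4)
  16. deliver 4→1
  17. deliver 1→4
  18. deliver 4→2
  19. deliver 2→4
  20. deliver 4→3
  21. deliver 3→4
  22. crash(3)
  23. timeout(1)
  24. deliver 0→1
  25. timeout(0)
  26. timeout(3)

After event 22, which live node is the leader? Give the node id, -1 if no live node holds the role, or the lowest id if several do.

-1

[1] timeout(4) → N4(cand b9 [-])
[2] deliver 4→1 → N1(foll b9 [-])
[3] deliver 1→4 → ∅
[4] deliver 4→0 → N0(foll b9 [-])
[5] deliver 0→4 → N4(lead b9 [-])
[6] deliver 4→3 → N3(foll b9 [-])
[7] deliver 3→4 → ∅
[8] deliver 4→2 → N2(foll b9 [-])
[9] deliver 2→4 → ∅
[10] propose(4,'s') → ∅
[11] deliver 4→3 → N3(foll b9 [s])
[12] deliver 3→4 → ∅
[13] deliver 4→0 → N0(foll b9 [s])
[14] deliver 0→4 → N4(lead b9 [s])
[15] timeout(4) → N4(cand b14 [s])
[16] deliver 4→1 → N1(foll b9 [s])
[17] deliver 1→4 → ∅
[18] deliver 4→2 → N2(foll b9 [s])
[19] deliver 2→4 → ∅
[20] deliver 4→3 → N3(foll b14 [s])
[21] deliver 3→4 → ∅
[22] crash(3) → N3(✗foll b14 [s])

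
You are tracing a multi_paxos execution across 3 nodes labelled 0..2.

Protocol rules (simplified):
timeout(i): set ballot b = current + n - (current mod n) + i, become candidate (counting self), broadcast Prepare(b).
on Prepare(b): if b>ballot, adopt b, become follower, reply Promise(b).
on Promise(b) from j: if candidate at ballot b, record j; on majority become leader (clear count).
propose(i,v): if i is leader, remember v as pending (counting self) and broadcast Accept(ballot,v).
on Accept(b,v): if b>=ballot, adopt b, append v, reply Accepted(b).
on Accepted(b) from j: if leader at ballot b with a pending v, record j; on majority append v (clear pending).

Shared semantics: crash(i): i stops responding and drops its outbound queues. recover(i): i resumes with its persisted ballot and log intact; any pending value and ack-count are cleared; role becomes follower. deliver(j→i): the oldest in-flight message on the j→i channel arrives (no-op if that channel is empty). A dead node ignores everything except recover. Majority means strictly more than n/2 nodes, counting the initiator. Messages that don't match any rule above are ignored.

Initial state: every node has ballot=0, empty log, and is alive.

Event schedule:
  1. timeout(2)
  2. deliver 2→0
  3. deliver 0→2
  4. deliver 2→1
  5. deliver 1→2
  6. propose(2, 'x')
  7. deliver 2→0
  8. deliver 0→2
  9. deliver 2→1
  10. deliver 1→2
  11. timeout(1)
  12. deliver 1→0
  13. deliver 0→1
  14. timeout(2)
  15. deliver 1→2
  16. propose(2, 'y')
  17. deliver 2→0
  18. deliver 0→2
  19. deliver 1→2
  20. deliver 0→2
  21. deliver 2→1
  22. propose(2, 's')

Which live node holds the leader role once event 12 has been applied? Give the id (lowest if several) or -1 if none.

e1 timeout(2): 2[cand,b=5,-]
e2 deliver 2→0: 0[foll,b=5,-]
e3 deliver 0→2: 2[lead,b=5,-]
e4 deliver 2→1: 1[foll,b=5,-]
e5 deliver 1→2: ·
e6 propose(2,'x'): ·
e7 deliver 2→0: 0[foll,b=5,x]
e8 deliver 0→2: 2[lead,b=5,x]
e9 deliver 2→1: 1[foll,b=5,x]
e10 deliver 1→2: ·
e11 timeout(1): 1[cand,b=7,x]
e12 deliver 1→0: 0[foll,b=7,x]

2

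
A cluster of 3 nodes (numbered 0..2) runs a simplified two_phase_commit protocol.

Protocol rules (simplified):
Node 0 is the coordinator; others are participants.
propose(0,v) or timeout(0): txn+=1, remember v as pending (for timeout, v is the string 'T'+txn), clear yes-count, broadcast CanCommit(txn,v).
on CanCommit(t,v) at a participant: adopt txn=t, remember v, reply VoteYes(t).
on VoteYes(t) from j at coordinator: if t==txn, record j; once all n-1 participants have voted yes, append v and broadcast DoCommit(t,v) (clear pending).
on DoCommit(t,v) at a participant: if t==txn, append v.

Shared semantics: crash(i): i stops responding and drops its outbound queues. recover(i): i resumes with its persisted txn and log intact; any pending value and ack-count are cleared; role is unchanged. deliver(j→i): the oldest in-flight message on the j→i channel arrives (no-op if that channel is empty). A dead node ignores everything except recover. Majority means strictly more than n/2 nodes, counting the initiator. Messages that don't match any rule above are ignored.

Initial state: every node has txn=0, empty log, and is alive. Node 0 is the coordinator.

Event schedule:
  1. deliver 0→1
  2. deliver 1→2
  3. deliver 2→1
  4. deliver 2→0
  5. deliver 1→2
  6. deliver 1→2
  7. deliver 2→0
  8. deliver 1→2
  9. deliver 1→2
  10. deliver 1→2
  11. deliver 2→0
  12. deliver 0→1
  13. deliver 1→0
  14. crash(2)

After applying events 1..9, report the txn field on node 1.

0

after 1 — deliver 0→1: ·
after 2 — deliver 1→2: ·
after 3 — deliver 2→1: ·
after 4 — deliver 2→0: ·
after 5 — deliver 1→2: ·
after 6 — deliver 1→2: ·
after 7 — deliver 2→0: ·
after 8 — deliver 1→2: ·
after 9 — deliver 1→2: ·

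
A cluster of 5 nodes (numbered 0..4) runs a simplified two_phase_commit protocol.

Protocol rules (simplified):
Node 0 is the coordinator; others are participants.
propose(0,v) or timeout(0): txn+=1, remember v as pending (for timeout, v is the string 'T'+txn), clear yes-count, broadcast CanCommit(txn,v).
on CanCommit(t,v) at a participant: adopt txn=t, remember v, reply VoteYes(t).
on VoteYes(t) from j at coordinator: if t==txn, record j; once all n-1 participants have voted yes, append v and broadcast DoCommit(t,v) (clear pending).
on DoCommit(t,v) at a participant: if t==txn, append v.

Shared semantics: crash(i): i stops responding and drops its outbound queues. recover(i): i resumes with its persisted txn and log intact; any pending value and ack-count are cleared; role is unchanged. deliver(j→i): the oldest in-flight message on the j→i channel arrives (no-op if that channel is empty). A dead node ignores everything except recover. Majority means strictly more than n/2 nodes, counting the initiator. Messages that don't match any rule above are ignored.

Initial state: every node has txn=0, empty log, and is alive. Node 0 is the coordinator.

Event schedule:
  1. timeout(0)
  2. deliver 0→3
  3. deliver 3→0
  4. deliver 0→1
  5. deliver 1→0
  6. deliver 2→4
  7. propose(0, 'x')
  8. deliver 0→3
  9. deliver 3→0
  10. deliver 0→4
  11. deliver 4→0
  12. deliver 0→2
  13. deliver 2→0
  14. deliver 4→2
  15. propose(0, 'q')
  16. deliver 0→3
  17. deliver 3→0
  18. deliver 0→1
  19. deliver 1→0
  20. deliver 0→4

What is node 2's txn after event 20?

1

[1] timeout(0) → N0(coor t1 [-])
[2] deliver 0→3 → N3(part t1 [-])
[3] deliver 3→0 → ∅
[4] deliver 0→1 → N1(part t1 [-])
[5] deliver 1→0 → ∅
[6] deliver 2→4 → ∅
[7] propose(0,'x') → N0(coor t2 [-])
[8] deliver 0→3 → N3(part t2 [-])
[9] deliver 3→0 → ∅
[10] deliver 0→4 → N4(part t1 [-])
[11] deliver 4→0 → ∅
[12] deliver 0→2 → N2(part t1 [-])
[13] deliver 2→0 → ∅
[14] deliver 4→2 → ∅
[15] propose(0,'q') → N0(coor t3 [-])
[16] deliver 0→3 → N3(part t3 [-])
[17] deliver 3→0 → ∅
[18] deliver 0→1 → N1(part t2 [-])
[19] deliver 1→0 → ∅
[20] deliver 0→4 → N4(part t2 [-])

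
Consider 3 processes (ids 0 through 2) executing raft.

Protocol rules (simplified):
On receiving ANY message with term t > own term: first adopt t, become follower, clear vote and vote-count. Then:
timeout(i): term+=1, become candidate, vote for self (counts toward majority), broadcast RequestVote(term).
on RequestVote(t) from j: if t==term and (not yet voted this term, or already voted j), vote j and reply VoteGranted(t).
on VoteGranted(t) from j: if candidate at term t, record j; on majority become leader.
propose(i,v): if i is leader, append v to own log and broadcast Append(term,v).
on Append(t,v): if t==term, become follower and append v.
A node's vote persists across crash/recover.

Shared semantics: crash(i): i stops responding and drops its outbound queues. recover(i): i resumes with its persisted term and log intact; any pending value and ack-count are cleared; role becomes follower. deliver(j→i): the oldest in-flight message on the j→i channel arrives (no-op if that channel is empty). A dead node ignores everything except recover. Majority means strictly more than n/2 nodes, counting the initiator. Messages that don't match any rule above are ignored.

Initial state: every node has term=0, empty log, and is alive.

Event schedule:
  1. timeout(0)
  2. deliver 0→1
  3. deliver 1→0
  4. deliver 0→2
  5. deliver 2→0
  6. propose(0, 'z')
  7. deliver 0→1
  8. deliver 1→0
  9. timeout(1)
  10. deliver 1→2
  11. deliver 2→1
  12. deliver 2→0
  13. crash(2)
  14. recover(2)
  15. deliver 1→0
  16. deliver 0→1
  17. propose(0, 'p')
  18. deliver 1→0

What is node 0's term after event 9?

after 1 — timeout(0): n0:cand/t1/[-]
after 2 — deliver 0→1: n1:foll/t1/[-]
after 3 — deliver 1→0: n0:lead/t1/[-]
after 4 — deliver 0→2: n2:foll/t1/[-]
after 5 — deliver 2→0: ·
after 6 — propose(0,'z'): n0:lead/t1/[z]
after 7 — deliver 0→1: n1:foll/t1/[z]
after 8 — deliver 1→0: ·
after 9 — timeout(1): n1:cand/t2/[z]

1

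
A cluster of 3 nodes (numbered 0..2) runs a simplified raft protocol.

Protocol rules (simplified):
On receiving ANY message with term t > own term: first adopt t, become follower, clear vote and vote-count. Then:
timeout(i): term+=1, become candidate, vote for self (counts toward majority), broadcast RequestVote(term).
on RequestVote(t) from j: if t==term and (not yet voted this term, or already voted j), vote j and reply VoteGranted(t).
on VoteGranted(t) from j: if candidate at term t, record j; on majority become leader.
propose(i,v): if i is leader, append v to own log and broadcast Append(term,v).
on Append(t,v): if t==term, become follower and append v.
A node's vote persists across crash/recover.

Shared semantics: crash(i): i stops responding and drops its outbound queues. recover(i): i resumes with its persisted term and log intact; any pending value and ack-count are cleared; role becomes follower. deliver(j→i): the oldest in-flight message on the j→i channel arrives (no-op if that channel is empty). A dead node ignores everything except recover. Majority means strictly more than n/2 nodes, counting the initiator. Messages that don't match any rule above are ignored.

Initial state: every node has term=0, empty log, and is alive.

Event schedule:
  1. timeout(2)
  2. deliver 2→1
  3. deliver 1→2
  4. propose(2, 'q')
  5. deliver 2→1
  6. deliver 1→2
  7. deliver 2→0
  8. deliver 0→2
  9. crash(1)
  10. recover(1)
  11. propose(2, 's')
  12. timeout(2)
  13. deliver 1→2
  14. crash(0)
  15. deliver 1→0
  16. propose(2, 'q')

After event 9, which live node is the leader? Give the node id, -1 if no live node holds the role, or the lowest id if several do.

2

[1] timeout(2) → N2(cand t1 [-])
[2] deliver 2→1 → N1(foll t1 [-])
[3] deliver 1→2 → N2(lead t1 [-])
[4] propose(2,'q') → N2(lead t1 [q])
[5] deliver 2→1 → N1(foll t1 [q])
[6] deliver 1→2 → ∅
[7] deliver 2→0 → N0(foll t1 [-])
[8] deliver 0→2 → ∅
[9] crash(1) → N1(✗foll t1 [q])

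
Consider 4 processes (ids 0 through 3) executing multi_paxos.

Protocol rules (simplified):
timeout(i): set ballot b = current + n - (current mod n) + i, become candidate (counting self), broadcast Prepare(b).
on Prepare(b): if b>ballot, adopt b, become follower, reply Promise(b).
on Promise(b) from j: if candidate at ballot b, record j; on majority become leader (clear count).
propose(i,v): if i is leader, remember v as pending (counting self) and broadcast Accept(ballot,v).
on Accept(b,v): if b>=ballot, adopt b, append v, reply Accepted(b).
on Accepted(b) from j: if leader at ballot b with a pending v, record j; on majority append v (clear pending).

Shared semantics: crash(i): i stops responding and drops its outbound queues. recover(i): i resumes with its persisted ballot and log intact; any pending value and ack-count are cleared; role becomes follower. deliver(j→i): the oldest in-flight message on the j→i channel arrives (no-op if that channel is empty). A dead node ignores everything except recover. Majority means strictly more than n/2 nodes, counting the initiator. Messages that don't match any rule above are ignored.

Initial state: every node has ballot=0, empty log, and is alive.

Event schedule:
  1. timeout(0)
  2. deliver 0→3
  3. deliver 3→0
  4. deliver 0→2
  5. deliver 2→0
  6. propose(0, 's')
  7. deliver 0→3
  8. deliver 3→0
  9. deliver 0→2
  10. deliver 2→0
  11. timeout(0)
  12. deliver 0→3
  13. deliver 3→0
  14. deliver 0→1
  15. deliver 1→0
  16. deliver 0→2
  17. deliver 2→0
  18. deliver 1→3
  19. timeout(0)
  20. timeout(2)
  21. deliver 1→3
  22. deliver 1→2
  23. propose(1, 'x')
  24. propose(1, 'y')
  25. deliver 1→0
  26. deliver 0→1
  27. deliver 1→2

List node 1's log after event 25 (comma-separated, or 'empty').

e1 timeout(0): 0[cand,b=4,-]
e2 deliver 0→3: 3[foll,b=4,-]
e3 deliver 3→0: ·
e4 deliver 0→2: 2[foll,b=4,-]
e5 deliver 2→0: 0[lead,b=4,-]
e6 propose(0,'s'): ·
e7 deliver 0→3: 3[foll,b=4,s]
e8 deliver 3→0: ·
e9 deliver 0→2: 2[foll,b=4,s]
e10 deliver 2→0: 0[lead,b=4,s]
e11 timeout(0): 0[cand,b=8,s]
e12 deliver 0→3: 3[foll,b=8,s]
e13 deliver 3→0: ·
e14 deliver 0→1: 1[foll,b=4,-]
e15 deliver 1→0: ·
e16 deliver 0→2: 2[foll,b=8,s]
e17 deliver 2→0: 0[lead,b=8,s]
e18 deliver 1→3: ·
e19 timeout(0): 0[cand,b=12,s]
e20 timeout(2): 2[cand,b=14,s]
e21 deliver 1→3: ·
e22 deliver 1→2: ·
e23 propose(1,'x'): ·
e24 propose(1,'y'): ·
e25 deliver 1→0: ·

empty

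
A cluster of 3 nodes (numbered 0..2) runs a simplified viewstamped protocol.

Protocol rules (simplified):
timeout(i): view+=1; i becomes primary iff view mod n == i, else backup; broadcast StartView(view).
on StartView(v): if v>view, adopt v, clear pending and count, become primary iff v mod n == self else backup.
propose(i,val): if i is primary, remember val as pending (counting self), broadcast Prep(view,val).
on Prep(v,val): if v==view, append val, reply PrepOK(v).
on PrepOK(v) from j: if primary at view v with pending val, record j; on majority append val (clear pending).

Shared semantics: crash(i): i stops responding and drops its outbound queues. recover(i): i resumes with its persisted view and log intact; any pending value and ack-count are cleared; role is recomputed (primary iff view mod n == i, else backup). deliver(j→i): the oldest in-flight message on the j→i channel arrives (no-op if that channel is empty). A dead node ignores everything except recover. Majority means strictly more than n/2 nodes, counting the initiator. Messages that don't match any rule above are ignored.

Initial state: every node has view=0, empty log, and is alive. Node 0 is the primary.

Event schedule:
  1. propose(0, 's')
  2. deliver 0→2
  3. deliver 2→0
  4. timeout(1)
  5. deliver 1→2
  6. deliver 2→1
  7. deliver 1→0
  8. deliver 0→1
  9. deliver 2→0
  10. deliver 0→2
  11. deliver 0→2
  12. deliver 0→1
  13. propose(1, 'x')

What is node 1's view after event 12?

after 1 — propose(0,'s'): ·
after 2 — deliver 0→2: n2:back/v0/[s]
after 3 — deliver 2→0: n0:prim/v0/[s]
after 4 — timeout(1): n1:prim/v1/[-]
after 5 — deliver 1→2: n2:back/v1/[s]
after 6 — deliver 2→1: ·
after 7 — deliver 1→0: n0:back/v1/[s]
after 8 — deliver 0→1: ·
after 9 — deliver 2→0: ·
after 10 — deliver 0→2: ·
after 11 — deliver 0→2: ·
after 12 — deliver 0→1: ·

1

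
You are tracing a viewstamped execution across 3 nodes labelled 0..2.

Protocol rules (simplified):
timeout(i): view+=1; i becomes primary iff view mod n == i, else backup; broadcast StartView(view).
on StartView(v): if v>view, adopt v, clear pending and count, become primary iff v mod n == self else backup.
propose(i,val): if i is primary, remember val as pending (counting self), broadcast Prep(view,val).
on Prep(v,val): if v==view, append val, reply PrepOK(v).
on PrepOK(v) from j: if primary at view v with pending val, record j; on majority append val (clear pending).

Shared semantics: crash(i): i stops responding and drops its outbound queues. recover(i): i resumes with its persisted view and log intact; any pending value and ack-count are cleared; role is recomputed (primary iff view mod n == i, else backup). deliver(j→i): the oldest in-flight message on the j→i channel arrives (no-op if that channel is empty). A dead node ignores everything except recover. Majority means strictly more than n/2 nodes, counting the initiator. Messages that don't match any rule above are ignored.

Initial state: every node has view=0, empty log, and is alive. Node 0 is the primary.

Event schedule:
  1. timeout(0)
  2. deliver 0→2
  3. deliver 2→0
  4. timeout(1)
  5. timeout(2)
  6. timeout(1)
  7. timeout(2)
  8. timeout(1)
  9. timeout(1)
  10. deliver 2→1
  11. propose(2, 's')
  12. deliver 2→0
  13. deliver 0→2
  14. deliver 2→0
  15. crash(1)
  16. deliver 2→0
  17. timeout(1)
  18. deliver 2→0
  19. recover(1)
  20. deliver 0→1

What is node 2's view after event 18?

3

1. timeout(0):  <0:back v1 ->
2. deliver 0→2:  <2:back v1 ->
3. deliver 2→0:  nop
4. timeout(1):  <1:prim v1 ->
5. timeout(2):  <2:prim v2 ->
6. timeout(1):  <1:back v2 ->
7. timeout(2):  <2:back v3 ->
8. timeout(1):  <1:back v3 ->
9. timeout(1):  <1:prim v4 ->
10. deliver 2→1:  nop
11. propose(2,'s'):  nop
12. deliver 2→0:  <0:back v2 ->
13. deliver 0→2:  nop
14. deliver 2→0:  <0:prim v3 ->
15. crash(1):  <1:✗prim v4 ->
16. deliver 2→0:  nop
17. timeout(1):  nop
18. deliver 2→0:  nop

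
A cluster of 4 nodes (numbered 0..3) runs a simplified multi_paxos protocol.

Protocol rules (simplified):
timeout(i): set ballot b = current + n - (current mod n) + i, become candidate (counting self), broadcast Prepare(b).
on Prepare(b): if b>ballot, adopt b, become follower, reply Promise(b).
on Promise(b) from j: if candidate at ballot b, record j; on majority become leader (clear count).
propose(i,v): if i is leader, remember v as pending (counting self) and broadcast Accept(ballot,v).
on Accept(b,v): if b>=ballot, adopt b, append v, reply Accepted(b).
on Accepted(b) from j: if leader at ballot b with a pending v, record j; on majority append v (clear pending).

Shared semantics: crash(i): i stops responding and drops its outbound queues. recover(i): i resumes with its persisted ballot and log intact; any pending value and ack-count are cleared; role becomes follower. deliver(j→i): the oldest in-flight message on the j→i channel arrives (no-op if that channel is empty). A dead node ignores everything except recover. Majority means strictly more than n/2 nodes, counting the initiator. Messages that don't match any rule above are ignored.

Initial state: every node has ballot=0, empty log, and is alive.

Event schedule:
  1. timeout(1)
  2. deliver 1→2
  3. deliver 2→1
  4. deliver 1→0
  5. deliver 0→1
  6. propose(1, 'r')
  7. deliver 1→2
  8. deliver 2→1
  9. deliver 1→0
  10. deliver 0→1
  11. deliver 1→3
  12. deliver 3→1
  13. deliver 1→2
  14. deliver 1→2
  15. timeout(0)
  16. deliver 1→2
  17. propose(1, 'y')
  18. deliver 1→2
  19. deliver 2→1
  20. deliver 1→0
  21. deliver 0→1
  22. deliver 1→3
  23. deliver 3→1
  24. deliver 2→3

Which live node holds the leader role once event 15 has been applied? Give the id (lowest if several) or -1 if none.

[1] timeout(1) → N1(cand b5 [-])
[2] deliver 1→2 → N2(foll b5 [-])
[3] deliver 2→1 → ∅
[4] deliver 1→0 → N0(foll b5 [-])
[5] deliver 0→1 → N1(lead b5 [-])
[6] propose(1,'r') → ∅
[7] deliver 1→2 → N2(foll b5 [r])
[8] deliver 2→1 → ∅
[9] deliver 1→0 → N0(foll b5 [r])
[10] deliver 0→1 → N1(lead b5 [r])
[11] deliver 1→3 → N3(foll b5 [-])
[12] deliver 3→1 → ∅
[13] deliver 1→2 → ∅
[14] deliver 1→2 → ∅
[15] timeout(0) → N0(cand b8 [r])

1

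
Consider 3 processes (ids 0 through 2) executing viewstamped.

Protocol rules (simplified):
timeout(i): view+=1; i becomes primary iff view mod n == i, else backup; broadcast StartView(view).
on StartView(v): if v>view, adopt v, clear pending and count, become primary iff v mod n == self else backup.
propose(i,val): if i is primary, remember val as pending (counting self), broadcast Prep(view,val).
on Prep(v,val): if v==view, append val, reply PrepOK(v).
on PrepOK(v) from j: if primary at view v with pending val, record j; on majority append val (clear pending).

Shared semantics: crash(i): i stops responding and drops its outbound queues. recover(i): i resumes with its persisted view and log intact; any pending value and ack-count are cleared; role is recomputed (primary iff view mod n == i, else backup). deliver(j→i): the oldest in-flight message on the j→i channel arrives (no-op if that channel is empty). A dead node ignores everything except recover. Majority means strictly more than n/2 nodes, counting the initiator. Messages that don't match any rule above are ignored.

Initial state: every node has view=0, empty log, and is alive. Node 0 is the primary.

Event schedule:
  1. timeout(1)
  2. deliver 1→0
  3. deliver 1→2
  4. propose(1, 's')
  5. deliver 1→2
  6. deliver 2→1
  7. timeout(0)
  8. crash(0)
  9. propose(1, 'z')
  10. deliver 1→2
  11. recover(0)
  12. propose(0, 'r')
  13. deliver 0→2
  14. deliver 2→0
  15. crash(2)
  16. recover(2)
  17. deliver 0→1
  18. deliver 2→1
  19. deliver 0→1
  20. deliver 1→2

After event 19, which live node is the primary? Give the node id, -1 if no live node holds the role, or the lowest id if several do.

e1 timeout(1): 1[prim,v=1,-]
e2 deliver 1→0: 0[back,v=1,-]
e3 deliver 1→2: 2[back,v=1,-]
e4 propose(1,'s'): ·
e5 deliver 1→2: 2[back,v=1,s]
e6 deliver 2→1: 1[prim,v=1,s]
e7 timeout(0): 0[back,v=2,-]
e8 crash(0): 0[✗back,v=2,-]
e9 propose(1,'z'): ·
e10 deliver 1→2: 2[back,v=1,s,z]
e11 recover(0): 0[back,v=2,-]
e12 propose(0,'r'): ·
e13 deliver 0→2: ·
e14 deliver 2→0: ·
e15 crash(2): 2[✗back,v=1,s,z]
e16 recover(2): 2[back,v=1,s,z]
e17 deliver 0→1: ·
e18 deliver 2→1: ·
e19 deliver 0→1: ·

1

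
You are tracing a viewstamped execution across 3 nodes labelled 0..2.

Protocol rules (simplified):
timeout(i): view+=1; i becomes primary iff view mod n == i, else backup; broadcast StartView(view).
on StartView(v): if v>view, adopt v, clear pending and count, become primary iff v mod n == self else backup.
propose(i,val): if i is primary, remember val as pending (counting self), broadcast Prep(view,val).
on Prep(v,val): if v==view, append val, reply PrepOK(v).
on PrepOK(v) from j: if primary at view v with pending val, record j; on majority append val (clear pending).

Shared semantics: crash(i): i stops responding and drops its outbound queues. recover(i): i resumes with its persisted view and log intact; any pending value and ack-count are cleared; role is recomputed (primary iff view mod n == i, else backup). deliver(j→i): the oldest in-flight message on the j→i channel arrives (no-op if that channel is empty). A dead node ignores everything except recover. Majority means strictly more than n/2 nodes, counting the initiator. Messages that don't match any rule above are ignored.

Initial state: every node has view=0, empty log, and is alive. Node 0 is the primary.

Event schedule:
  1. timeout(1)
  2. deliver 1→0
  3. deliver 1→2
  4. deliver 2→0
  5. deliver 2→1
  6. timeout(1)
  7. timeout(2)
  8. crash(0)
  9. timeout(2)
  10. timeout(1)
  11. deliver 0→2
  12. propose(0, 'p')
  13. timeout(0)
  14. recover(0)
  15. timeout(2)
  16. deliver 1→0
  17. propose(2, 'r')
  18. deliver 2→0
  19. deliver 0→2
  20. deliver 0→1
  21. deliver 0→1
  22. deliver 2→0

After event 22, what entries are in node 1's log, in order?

e1 timeout(1): 1[prim,v=1,-]
e2 deliver 1→0: 0[back,v=1,-]
e3 deliver 1→2: 2[back,v=1,-]
e4 deliver 2→0: ·
e5 deliver 2→1: ·
e6 timeout(1): 1[back,v=2,-]
e7 timeout(2): 2[prim,v=2,-]
e8 crash(0): 0[✗back,v=1,-]
e9 timeout(2): 2[back,v=3,-]
e10 timeout(1): 1[back,v=3,-]
e11 deliver 0→2: ·
e12 propose(0,'p'): ·
e13 timeout(0): ·
e14 recover(0): 0[back,v=1,-]
e15 timeout(2): 2[back,v=4,-]
e16 deliver 1→0: 0[back,v=2,-]
e17 propose(2,'r'): ·
e18 deliver 2→0: ·
e19 deliver 0→2: ·
e20 deliver 0→1: ·
e21 deliver 0→1: ·
e22 deliver 2→0: 0[prim,v=3,-]

empty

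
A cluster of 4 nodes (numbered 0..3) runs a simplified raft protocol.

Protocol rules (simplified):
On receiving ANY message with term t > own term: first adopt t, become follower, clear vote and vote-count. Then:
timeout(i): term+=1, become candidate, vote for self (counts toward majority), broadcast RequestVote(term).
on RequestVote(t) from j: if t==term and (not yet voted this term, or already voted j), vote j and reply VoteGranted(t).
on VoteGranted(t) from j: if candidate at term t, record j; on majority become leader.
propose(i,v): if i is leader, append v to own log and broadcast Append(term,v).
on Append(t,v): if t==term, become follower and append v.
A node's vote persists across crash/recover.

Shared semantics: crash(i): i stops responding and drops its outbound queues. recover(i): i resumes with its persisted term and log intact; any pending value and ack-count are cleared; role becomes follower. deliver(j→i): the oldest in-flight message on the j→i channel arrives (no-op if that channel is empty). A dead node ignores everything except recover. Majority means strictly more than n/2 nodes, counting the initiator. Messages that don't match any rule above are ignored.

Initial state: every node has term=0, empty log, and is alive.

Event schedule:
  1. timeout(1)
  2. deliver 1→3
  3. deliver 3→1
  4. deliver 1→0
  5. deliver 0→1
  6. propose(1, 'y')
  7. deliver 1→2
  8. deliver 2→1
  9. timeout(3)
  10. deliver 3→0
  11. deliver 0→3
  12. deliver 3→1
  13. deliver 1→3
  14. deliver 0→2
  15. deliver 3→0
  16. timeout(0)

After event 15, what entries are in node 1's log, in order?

[1] timeout(1) → N1(cand t1 [-])
[2] deliver 1→3 → N3(foll t1 [-])
[3] deliver 3→1 → ∅
[4] deliver 1→0 → N0(foll t1 [-])
[5] deliver 0→1 → N1(lead t1 [-])
[6] propose(1,'y') → N1(lead t1 [y])
[7] deliver 1→2 → N2(foll t1 [-])
[8] deliver 2→1 → ∅
[9] timeout(3) → N3(cand t2 [-])
[10] deliver 3→0 → N0(foll t2 [-])
[11] deliver 0→3 → ∅
[12] deliver 3→1 → N1(foll t2 [y])
[13] deliver 1→3 → ∅
[14] deliver 0→2 → ∅
[15] deliver 3→0 → ∅

y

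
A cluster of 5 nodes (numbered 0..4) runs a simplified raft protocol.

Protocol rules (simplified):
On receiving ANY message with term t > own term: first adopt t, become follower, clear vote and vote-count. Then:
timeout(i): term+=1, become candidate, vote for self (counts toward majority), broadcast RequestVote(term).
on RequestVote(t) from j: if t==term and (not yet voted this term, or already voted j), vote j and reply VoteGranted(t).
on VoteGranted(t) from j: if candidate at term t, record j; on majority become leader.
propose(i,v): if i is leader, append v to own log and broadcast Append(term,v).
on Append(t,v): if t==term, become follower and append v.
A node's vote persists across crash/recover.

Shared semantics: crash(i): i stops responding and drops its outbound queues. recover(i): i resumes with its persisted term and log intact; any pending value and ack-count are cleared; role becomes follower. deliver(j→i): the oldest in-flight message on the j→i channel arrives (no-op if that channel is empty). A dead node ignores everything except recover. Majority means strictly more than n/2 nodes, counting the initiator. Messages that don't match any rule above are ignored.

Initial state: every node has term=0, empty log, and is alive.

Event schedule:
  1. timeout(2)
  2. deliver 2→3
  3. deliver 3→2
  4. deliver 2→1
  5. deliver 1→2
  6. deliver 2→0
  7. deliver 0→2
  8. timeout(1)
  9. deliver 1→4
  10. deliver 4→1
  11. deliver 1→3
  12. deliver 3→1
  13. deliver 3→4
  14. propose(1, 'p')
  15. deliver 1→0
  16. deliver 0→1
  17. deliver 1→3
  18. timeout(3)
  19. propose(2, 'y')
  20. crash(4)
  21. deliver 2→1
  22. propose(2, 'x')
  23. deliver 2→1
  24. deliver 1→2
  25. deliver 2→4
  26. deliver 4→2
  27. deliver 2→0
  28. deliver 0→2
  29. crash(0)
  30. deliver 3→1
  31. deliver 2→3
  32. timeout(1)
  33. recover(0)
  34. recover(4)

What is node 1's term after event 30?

3

[1] timeout(2) → N2(cand t1 [-])
[2] deliver 2→3 → N3(foll t1 [-])
[3] deliver 3→2 → ∅
[4] deliver 2→1 → N1(foll t1 [-])
[5] deliver 1→2 → N2(lead t1 [-])
[6] deliver 2→0 → N0(foll t1 [-])
[7] deliver 0→2 → ∅
[8] timeout(1) → N1(cand t2 [-])
[9] deliver 1→4 → N4(foll t2 [-])
[10] deliver 4→1 → ∅
[11] deliver 1→3 → N3(foll t2 [-])
[12] deliver 3→1 → N1(lead t2 [-])
[13] deliver 3→4 → ∅
[14] propose(1,'p') → N1(lead t2 [p])
[15] deliver 1→0 → N0(foll t2 [-])
[16] deliver 0→1 → ∅
[17] deliver 1→3 → N3(foll t2 [p])
[18] timeout(3) → N3(cand t3 [p])
[19] propose(2,'y') → N2(lead t1 [y])
[20] crash(4) → N4(✗foll t2 [-])
[21] deliver 2→1 → ∅
[22] propose(2,'x') → N2(lead t1 [y,x])
[23] deliver 2→1 → ∅
[24] deliver 1→2 → N2(foll t2 [y,x])
[25] deliver 2→4 → ∅
[26] deliver 4→2 → ∅
[27] deliver 2→0 → ∅
[28] deliver 0→2 → ∅
[29] crash(0) → N0(✗foll t2 [-])
[30] deliver 3→1 → N1(foll t3 [p])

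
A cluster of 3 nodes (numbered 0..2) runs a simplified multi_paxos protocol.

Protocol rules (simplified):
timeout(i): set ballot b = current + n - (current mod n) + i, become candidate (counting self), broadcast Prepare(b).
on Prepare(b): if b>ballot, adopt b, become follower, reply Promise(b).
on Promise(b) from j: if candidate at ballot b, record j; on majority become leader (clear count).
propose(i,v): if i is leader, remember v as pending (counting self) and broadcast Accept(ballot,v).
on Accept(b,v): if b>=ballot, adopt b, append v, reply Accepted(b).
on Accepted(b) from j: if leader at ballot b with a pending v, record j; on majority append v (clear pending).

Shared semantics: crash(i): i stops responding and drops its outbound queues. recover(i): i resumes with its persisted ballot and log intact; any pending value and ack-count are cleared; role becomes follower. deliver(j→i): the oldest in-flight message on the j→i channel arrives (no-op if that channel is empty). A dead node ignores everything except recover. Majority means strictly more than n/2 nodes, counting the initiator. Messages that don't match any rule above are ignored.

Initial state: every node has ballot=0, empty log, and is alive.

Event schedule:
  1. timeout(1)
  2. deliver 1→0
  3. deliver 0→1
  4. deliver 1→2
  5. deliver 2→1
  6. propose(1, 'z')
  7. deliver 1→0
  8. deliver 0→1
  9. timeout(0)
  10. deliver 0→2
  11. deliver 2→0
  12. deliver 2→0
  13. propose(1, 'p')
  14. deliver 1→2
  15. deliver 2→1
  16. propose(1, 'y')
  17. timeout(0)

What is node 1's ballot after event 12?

4

e1 timeout(1): 1[cand,b=4,-]
e2 deliver 1→0: 0[foll,b=4,-]
e3 deliver 0→1: 1[lead,b=4,-]
e4 deliver 1→2: 2[foll,b=4,-]
e5 deliver 2→1: ·
e6 propose(1,'z'): ·
e7 deliver 1→0: 0[foll,b=4,z]
e8 deliver 0→1: 1[lead,b=4,z]
e9 timeout(0): 0[cand,b=6,z]
e10 deliver 0→2: 2[foll,b=6,-]
e11 deliver 2→0: 0[lead,b=6,z]
e12 deliver 2→0: ·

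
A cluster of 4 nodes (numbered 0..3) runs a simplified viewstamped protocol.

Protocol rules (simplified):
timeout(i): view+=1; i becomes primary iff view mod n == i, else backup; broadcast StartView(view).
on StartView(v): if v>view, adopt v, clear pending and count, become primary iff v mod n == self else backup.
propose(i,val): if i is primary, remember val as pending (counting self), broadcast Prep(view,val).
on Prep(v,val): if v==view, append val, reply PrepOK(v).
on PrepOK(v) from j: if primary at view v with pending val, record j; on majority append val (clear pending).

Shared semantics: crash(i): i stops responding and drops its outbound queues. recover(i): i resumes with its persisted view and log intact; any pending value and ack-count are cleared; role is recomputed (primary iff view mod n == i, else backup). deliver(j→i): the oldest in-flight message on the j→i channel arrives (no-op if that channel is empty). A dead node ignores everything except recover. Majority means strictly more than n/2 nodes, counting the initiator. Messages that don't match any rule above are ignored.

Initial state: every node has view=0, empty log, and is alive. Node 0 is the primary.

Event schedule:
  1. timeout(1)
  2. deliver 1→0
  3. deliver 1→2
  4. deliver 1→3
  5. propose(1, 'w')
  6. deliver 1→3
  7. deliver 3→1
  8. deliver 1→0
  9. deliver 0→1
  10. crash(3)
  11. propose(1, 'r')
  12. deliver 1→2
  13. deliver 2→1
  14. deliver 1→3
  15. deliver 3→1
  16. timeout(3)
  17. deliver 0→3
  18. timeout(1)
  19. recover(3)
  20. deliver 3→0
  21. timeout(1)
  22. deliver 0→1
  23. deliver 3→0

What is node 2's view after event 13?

step 1 timeout(1): 1={prim,v=1,log=-}
step 2 deliver 1→0: 0={back,v=1,log=-}
step 3 deliver 1→2: 2={back,v=1,log=-}
step 4 deliver 1→3: 3={back,v=1,log=-}
step 5 propose(1,'w'): —
step 6 deliver 1→3: 3={back,v=1,log=w}
step 7 deliver 3→1: —
step 8 deliver 1→0: 0={back,v=1,log=w}
step 9 deliver 0→1: 1={prim,v=1,log=w}
step 10 crash(3): 3={✗back,v=1,log=w}
step 11 propose(1,'r'): —
step 12 deliver 1→2: 2={back,v=1,log=w}
step 13 deliver 2→1: —

1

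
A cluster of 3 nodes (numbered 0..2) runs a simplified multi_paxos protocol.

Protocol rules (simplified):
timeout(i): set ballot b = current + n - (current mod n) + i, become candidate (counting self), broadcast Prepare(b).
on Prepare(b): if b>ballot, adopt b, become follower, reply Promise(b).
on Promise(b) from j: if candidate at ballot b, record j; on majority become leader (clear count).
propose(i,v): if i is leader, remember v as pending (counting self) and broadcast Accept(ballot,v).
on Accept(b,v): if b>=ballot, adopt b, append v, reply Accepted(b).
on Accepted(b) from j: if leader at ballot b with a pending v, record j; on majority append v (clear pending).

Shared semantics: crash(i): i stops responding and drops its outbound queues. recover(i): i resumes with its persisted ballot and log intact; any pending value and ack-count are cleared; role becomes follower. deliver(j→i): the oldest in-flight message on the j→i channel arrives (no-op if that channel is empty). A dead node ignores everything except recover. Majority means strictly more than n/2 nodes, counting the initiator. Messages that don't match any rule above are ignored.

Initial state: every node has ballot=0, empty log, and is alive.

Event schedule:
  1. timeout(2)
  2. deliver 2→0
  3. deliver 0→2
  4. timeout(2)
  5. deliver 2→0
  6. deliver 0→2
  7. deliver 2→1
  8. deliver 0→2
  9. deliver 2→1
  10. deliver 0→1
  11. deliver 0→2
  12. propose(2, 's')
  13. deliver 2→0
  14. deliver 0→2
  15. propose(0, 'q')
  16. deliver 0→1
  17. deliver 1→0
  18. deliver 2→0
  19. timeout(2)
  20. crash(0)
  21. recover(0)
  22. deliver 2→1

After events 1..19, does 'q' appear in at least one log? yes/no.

no

[1] timeout(2) → N2(cand b5 [-])
[2] deliver 2→0 → N0(foll b5 [-])
[3] deliver 0→2 → N2(lead b5 [-])
[4] timeout(2) → N2(cand b8 [-])
[5] deliver 2→0 → N0(foll b8 [-])
[6] deliver 0→2 → N2(lead b8 [-])
[7] deliver 2→1 → N1(foll b5 [-])
[8] deliver 0→2 → ∅
[9] deliver 2→1 → N1(foll b8 [-])
[10] deliver 0→1 → ∅
[11] deliver 0→2 → ∅
[12] propose(2,'s') → ∅
[13] deliver 2→0 → N0(foll b8 [s])
[14] deliver 0→2 → N2(lead b8 [s])
[15] propose(0,'q') → ∅
[16] deliver 0→1 → ∅
[17] deliver 1→0 → ∅
[18] deliver 2→0 → ∅
[19] timeout(2) → N2(cand b11 [s])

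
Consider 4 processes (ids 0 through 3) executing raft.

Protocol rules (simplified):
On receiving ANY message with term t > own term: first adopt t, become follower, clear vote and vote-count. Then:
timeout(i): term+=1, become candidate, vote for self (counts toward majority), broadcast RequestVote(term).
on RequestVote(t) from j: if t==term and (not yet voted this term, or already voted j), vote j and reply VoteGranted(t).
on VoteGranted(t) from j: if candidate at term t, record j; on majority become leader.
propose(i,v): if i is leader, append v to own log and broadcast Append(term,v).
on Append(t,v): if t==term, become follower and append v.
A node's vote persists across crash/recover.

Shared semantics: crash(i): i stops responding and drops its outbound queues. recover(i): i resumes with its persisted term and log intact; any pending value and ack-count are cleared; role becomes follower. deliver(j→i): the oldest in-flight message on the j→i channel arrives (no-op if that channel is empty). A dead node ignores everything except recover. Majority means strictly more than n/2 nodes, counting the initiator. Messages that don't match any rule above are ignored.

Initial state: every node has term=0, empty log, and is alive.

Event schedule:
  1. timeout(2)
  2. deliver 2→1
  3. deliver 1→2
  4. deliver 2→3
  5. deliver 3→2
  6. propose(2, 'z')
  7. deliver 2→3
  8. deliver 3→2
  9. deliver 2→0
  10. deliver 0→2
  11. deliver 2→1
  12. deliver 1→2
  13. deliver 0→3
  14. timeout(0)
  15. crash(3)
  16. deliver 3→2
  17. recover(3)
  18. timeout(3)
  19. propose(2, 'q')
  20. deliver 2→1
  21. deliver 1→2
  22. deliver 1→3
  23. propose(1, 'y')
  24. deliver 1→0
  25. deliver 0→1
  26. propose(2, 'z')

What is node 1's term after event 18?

e1 timeout(2): 2[cand,t=1,-]
e2 deliver 2→1: 1[foll,t=1,-]
e3 deliver 1→2: ·
e4 deliver 2→3: 3[foll,t=1,-]
e5 deliver 3→2: 2[lead,t=1,-]
e6 propose(2,'z'): 2[lead,t=1,z]
e7 deliver 2→3: 3[foll,t=1,z]
e8 deliver 3→2: ·
e9 deliver 2→0: 0[foll,t=1,-]
e10 deliver 0→2: ·
e11 deliver 2→1: 1[foll,t=1,z]
e12 deliver 1→2: ·
e13 deliver 0→3: ·
e14 timeout(0): 0[cand,t=2,-]
e15 crash(3): 3[✗foll,t=1,z]
e16 deliver 3→2: ·
e17 recover(3): 3[foll,t=1,z]
e18 timeout(3): 3[cand,t=2,z]

1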